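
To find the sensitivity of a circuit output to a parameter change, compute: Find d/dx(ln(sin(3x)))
Chain rule: d/dx[ln(u)]=u'/u where u=sin(3x)
u'=3cos(3x)

Answer: (3cos(3x))/(sin(3x))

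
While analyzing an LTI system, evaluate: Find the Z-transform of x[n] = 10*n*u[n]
Z{n*u[n]}=z/(z-1)^2
By linearity: Z{10*n*u[n]}=10z/(z-1)^2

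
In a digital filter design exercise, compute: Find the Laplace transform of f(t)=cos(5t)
L{cos(wt)}=s/(s² + w²)
L{cos(5t)}=s/(s² + 25)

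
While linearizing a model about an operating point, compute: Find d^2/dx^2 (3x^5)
Apply power rule 2 times:
d^1: 15x^4
d^2: 60x^3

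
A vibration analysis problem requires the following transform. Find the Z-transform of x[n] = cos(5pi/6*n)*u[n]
Z{cos(w0*n)*u[n]} = z(z - cos(w0))/(z^2 - 2z*cos(w0) + 1)
With w0 = 5pi/6: X(z) = z(z - cos(5pi/6))/(z^2 - 2z*cos(5pi/6) + 1)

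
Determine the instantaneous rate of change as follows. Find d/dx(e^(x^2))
Chain rule: d/dx[e^u]=e^u · u' where u=x^2
u'=2x

Answer: 2x·e^(x^2)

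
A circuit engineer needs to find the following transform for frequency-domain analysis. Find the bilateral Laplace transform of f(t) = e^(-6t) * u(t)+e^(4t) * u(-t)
For e^(-6t)*u(t): L=1/(s + 6), Re(s) > -6
For e^(4t)*u(-t): L=-1/(s-4), Re(s) < 4
Combined: F(s)=1/(s + 6) - 1/(s-4), -6 < Re(s) < 4

Answer: 1/(s + 6) - 1/(s-4), ROC: -6 < Re(s) < 4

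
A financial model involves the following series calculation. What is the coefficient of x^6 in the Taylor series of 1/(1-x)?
1/(1-x) = Σ x^n for |x|<1
All coefficients are 1

Answer: 1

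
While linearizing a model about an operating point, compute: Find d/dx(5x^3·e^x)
Product rule: (fg)' = f'g + fg'
f = 5x^3, f' = 15x^2
g = e^x, g' = e^x

Answer: 15x^2·e^x + 5x^3·e^x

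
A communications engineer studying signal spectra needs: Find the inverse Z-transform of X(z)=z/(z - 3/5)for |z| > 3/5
Standard pair: z/(z-a) <-> a^n * u[n] for causal signals
With a = 3/5: x[n] = (3/5)^n * u[n]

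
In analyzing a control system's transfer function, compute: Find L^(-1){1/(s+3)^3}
L^(-1){1/(s-a)^n}=t^(n-1)·e^(at)/(n-1)!
Here a=-3, n=3: t^2·e^(-3t)/2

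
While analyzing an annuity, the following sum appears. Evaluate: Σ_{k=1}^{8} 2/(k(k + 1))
Partial fractions: 2/(k(k + 1))=2/k - 2/(k + 1)
Telescoping sum: 2(1 - 1/9)=2·8/9

Answer: 16/9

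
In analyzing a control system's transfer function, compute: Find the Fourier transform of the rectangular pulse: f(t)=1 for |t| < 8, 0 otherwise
F(omega) = integral from -8 to 8 of e^(-j*omega*t) dt
= 2*sin(8*omega)/omega = 16*sinc(8*omega/pi)

Answer: 2*sin(8*omega)/omega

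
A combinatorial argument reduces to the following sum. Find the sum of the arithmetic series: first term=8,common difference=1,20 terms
Last term: a_n = 8+(20-1)·1 = 27
Sum = n(a_1+a_n)/2 = 20(8+27)/2 = 350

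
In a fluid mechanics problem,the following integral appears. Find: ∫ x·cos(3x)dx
By parts: u = x, dv = cos(3x) dx
du = dx, v = sin(3x)/3
= x·sin(3x)/3+cos(3x)/3²+C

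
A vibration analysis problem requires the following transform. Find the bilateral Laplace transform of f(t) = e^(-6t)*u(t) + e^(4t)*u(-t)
For e^(-6t) * u(t): L = 1/(s+6), Re(s) > -6
For e^(4t) * u(-t): L = -1/(s-4), Re(s) < 4
Combined: F(s) = 1/(s+6)-1/(s-4), -6 < Re(s) < 4

Answer: 1/(s+6)-1/(s-4), ROC: -6 < Re(s) < 4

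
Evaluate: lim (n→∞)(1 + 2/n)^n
This is the definition of e^2: lim(1+2/n)^n=e^2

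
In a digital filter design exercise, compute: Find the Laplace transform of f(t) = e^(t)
L{e^(at)}=1/(s-a)
L{e^(t)}=1/(s-1)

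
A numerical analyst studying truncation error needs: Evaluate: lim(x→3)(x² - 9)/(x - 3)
Factor: (x² - 9)=(x-3)(x+3)
Cancel (x-3): lim(x→3) (x+3)=6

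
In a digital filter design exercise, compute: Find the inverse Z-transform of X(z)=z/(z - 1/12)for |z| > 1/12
Standard pair: z/(z-a) <-> a^n*u[n] for causal signals
With a = 1/12: x[n] = (1/12)^n*u[n]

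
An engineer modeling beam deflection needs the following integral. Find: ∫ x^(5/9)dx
Power rule: ∫ x^(5/9) dx = x^(14/9)/(14/9) + C

Answer: (9/14)·x^(14/9) + C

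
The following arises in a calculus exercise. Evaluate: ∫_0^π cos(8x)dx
Antiderivative: sin(8x)/8
Evaluate at bounds: [sin(8·π)/8] - [sin(8·0)/8]
= ((0) - (0))/8 = 0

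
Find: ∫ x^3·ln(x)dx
By parts: u=ln(x), dv=x^3 dx
du=1/x dx, v=x^4/4
=x^4·ln(x)/4 - ∫ x^3/4 dx
=x^4·ln(x)/4 - x^4/16 + C

Answer: x^4(ln(x)/4 - 1/16) + C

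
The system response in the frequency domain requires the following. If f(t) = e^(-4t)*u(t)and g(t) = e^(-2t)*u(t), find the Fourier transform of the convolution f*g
By the convolution theorem: F{f * g}=F(omega) * G(omega)
F(omega)=1/(4 + j * omega), G(omega)=1/(2 + j * omega)
F{f * g}=1/((4 + j * omega)(2 + j * omega))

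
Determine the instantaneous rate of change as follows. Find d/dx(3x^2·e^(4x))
Product rule: (fg)' = f'g+fg'
f = 3x^2, f' = 6x
g = e^(4x), g' = 4·e^(4x)

Answer: 6x·e^(4x)+12x^2·e^(4x)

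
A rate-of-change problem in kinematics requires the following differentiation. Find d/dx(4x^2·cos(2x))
Product rule: (fg)' = f'g+fg'
f = 4x^2, f' = 8x
g = cos(2x), g' = -2·sin(2x)

Answer: 8x·cos(2x)-8x^2·sin(2x)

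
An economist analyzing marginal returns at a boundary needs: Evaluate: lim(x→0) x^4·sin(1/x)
Squeeze theorem: -|x^4| ≤ x^4·sin(1/x) ≤ |x^4|
Since x^4 → 0 as x → 0, by squeeze theorem the limit is 0

Answer: 0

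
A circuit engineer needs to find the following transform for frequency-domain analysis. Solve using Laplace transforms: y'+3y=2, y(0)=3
Take L of both sides: sY(s) - 3 + 3Y(s) = 2/s
Y(s)(s + 3) = 2/s + 3
Y(s) = 2/(s(s + 3)) + 3/(s + 3)
Partial fractions: 2/(s(s + 3)) = (2/3)/s - (2/3)/(s + 3)
So Y(s) = (2/3)/s + (7/3)/(s + 3)
Inverse transform (L^(-1){1/s} = 1, L^(-1){1/(s + 3)} = e^(-3t)):

Answer: y(t) = 2/3 + (7/3)·e^(-3t)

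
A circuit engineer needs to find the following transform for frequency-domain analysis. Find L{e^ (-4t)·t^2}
First shifting: L{e^(at)f(t)} = F(s-a)
L{t^2} = 2/s^3
Shift s → s + 4: 2/(s + 4)^3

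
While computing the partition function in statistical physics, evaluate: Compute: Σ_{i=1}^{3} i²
Using formula: Σ i^2 = n(n + 1)(2n + 1)/6 = 3·4·7/6 = 14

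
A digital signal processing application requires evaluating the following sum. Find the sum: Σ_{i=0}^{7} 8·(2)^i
Geometric series: S=a(1 - r^n)/(1 - r)
a=8, r=2, n=8
S=8(1 - 256)/-1=2040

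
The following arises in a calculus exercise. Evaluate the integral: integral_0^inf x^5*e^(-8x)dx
This is a Gamma integral. Substitute u = 8x (du = 8 dx):
integral_0^inf x^5*e^(-8x) dx = (1/8^6) integral_0^inf u^5*e^(-u) du
= Gamma(6)/8^6 = 5!/8^6 = 120/262144

Answer: 15/32768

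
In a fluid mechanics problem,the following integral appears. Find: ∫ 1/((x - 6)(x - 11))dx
Partial fractions: 1/((x-6)(x-11)) = A/(x-6)+B/(x-11)
A = -1/5, B = 1/5
∫ [-1/5· 1/(x-6)+1/5· 1/(x-11)] dx
= (1/5)[ln|x-11| - ln|x-6|]+C

Answer: (1/5)·ln|(x-11)/(x-6)|+C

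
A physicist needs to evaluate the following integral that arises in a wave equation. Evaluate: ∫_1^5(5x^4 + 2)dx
Step 1: Find antiderivative F(x)=x^5+2x
Step 2: F(5) - F(1)=3135 - (3)=3132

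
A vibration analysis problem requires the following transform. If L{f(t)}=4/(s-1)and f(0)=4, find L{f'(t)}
L{f'(t)}=s·F(s) - f(0)=4s/(s-1) - 4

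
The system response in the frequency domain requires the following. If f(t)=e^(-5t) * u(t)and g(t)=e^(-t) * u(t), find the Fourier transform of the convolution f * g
By the convolution theorem: F{f*g} = F(omega)*G(omega)
F(omega) = 1/(5+j*omega), G(omega) = 1/(1+j*omega)
F{f*g} = 1/((5+j*omega)(1+j*omega))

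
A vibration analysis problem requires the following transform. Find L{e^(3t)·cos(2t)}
First shifting: L{e^(at)f(t)}=F(s-a)
L{cos(2t)}=s/(s²+4)
Shift: (s-3)/((s-3)²+4)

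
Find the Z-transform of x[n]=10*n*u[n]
Z{n * u[n]}=z/(z-1)^2
By linearity: Z{10 * n * u[n]}=10z/(z-1)^2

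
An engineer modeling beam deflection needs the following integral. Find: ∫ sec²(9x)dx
Since d/dx[tan(9x)]=9sec²(9x), integral=tan(9x)/9+C

Answer: (1/9)tan(9x)+C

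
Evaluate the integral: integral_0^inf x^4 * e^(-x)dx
This is a Gamma integral. Substitute u = 1x:
integral_0^inf x^4*e^(-x) dx = (1/1^5) integral_0^inf u^4*e^(-u) du
= Gamma(5)/1^5 = 4!/1^5 = 24/1

Answer: 24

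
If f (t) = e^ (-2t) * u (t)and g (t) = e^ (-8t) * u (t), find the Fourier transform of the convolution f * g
By the convolution theorem: F{f*g}=F(omega)*G(omega)
F(omega)=1/(2 + j*omega), G(omega)=1/(8 + j*omega)
F{f*g}=1/((2 + j*omega)(8 + j*omega))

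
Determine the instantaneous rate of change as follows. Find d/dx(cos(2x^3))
Chain rule: d/dx[cos(u)] = -sin(u)·u' where u = 2x^3
u' = 6x^2

Answer: -6x^2·sin(2x^3)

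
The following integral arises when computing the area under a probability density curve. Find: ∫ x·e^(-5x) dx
Integration by parts: u=x, dv=e^(-5x) dx
du=dx, v=e^(-5x)/(-5)
=x·e^(-5x)/(-5) - ∫ e^(-5x)/(-5) dx
=x·e^(-5x)/(-5) - e^(-5x)/25+C

Answer: e^(-5x)(x/(-5)-1/25)+C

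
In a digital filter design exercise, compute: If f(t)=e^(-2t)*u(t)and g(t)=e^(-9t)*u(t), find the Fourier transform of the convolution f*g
By the convolution theorem: F{f * g} = F(omega) * G(omega)
F(omega) = 1/(2 + j * omega), G(omega) = 1/(9 + j * omega)
F{f * g} = 1/((2 + j * omega)(9 + j * omega))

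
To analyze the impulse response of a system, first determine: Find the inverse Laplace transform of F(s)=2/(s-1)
L^(-1){2/(s-a)}=c·e^(at)
Here a=1, c=2

Answer: 2e^(t)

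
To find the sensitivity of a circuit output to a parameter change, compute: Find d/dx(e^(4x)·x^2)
Product rule: (fg)'=f'g+fg'
f=e^(4x), f'=4·e^(4x)
g=x^2, g'=2x

Answer: 4·e^(4x)·x^2+2·e^(4x)·x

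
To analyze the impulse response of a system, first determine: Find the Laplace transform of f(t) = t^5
L{t^n}=n!/s^(n + 1)
L{t^5}=5!/s^6=120/s^6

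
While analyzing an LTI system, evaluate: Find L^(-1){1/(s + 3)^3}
L^(-1){1/(s-a)^n}=t^(n-1)·e^(at)/(n-1)!
Here a=-3, n=3: t^2·e^(-3t)/2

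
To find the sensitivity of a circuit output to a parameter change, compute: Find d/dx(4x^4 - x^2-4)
Power rule: d/dx(ax^n) = n·a·x^(n-1)
Term by term: 16·x^3 - 2·x

Answer: 16x^3 - 2x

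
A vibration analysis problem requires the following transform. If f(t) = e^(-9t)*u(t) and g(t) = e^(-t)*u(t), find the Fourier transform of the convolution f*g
By the convolution theorem: F{f*g} = F(omega)*G(omega)
F(omega) = 1/(9+j*omega), G(omega) = 1/(1+j*omega)
F{f*g} = 1/((9+j*omega)(1+j*omega))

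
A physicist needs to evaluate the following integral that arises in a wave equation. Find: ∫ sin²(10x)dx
Using identity sin²(u) = (1 - cos(2u))/2:
∫ (1 - cos(20x))/2 dx = x/2 - sin(20x)/40 + C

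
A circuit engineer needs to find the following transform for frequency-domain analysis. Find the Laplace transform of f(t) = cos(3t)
L{cos(wt)}=s/(s²+w²)
L{cos(3t)}=s/(s²+9)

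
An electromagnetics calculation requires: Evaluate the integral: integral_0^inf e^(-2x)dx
integral_0^inf e^(-2x) dx=[-1/2*e^(-2x)]_0^inf
=0 - (-1/2)=1/2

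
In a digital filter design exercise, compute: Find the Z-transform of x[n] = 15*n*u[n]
Z{n * u[n]} = z/(z-1)^2
By linearity: Z{15 * n * u[n]} = 15z/(z-1)^2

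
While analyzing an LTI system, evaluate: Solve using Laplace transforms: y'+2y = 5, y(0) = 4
Take L of both sides: sY(s)-4+2Y(s) = 5/s
Y(s)(s+2) = 5/s+4
Y(s) = 5/(s(s+2))+4/(s+2)
Partial fractions: 5/(s(s+2)) = (5/2)/s - (5/2)/(s+2)
So Y(s) = (5/2)/s+(3/2)/(s+2)
Inverse transform (L^(-1){1/s} = 1, L^(-1){1/(s+2)} = e^(-2t)):

Answer: y(t) = 5/2+(3/2)·e^(-2t)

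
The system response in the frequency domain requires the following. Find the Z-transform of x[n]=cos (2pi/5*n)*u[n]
Z{cos(w0 * n) * u[n]}=z(z - cos(w0))/(z^2-2z * cos(w0)+1)
With w0=2pi/5: X(z)=z(z - cos(2pi/5))/(z^2-2z * cos(2pi/5)+1)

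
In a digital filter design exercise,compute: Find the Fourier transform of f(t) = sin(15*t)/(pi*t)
sin(W*t)/(pi*t)=(W/pi)*sinc(W*t/pi) is the impulse response of the ideal low-pass filter with cutoff W (here W=15).
Its Fourier transform is a rectangular function:
F(omega)=1 for |omega| < 15, 0 otherwise

Answer: rect(omega/30) [i.e., 1 for |omega| < 15, 0 otherwise]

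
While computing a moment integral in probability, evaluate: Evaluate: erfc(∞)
erfc(x) = 1 - erf(x); erfc(∞) = 1 - erf(∞) = 1 - 1 = 0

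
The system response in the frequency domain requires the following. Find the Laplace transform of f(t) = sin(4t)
L{sin(wt)}=w/(s²+w²)
L{sin(4t)}=4/(s²+16)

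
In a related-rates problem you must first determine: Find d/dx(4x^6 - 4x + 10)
Power rule: d/dx(ax^n)=n·a·x^(n-1)
Term by term: 24·x^5 - 4

Answer: 24x^5 - 4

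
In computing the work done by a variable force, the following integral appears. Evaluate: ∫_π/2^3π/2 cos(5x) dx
Antiderivative: sin(5x)/5
Evaluate at bounds: [sin(5·3π/2)/5] - [sin(5·π/2)/5]
= ((-1) - (1))/5 = -2/5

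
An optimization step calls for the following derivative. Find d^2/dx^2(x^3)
Apply power rule 2 times:
d^1: 3x^2
d^2: 6x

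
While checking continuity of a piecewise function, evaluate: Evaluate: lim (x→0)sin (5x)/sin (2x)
sin(u) ≈ u for small u:
sin(5x)/sin(2x) ≈ 5x/(2x) = 5/2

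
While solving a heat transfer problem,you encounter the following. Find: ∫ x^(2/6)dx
Power rule: ∫ x^(1/3) dx=x^(4/3)/(4/3)+C

Answer: (3/4)·x^(4/3)+C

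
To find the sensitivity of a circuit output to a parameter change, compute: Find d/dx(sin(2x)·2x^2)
Product rule: (fg)' = f'g+fg'
f = sin(2x), f' = 2·cos(2x)
g = 2x^2, g' = 4x

Answer: 4·cos(2x)·x^2+4·sin(2x)·x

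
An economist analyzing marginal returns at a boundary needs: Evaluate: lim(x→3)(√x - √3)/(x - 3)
Multiply by conjugate (√x+√3)/(√x+√3):
= (x - 3)/((x - 3)(√x+√3)) = 1/(√x+√3)
As x → 3: 1/(2√3)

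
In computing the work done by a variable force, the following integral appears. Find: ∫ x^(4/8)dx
Power rule: ∫ x^(1/2) dx=x^(3/2)/(3/2) + C

Answer: (2/3)·x^(3/2) + C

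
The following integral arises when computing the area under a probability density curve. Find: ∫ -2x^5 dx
Using power rule: ∫ -2x^5 dx = -2/6 x^6+C = (-1/3)x^6+C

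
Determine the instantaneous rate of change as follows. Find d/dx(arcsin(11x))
d/dx[arcsin(u)] = u'/√(1-u²), u = 11x, u' = 11

Answer: 11/√(1 - 121x²)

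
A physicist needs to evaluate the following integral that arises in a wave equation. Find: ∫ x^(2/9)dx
Power rule: ∫ x^(2/9) dx = x^(11/9)/(11/9) + C

Answer: (9/11)·x^(11/9) + C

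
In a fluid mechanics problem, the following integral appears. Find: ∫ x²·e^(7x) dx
Integration by parts twice:
First: u = x², dv = e^(7x) dx => x²e^(7x)/7 - (2/7)∫ xe^(7x) dx
Second (∫ xe^(7x) dx): xe^(7x)/7 - e^(7x)/49
Combining: e^(7x)(x²/7 - 2x/49 + 2/343) + C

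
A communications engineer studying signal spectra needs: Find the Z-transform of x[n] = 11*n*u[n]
Z{n*u[n]}=z/(z-1)^2
By linearity: Z{11*n*u[n]}=11z/(z-1)^2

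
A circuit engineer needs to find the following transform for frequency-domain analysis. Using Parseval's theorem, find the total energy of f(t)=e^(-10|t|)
Parseval's theorem: E = integral |f(t)|^2 dt = (1/2pi) integral |F(omega)|^2 domega
E = integral_{-inf}^{inf} e^(-20|t|) dt = 2*integral_0^inf e^(-20t) dt = 2/(2*10) = 1/10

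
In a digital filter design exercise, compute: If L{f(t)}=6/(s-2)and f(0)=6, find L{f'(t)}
L{f'(t)} = s·F(s) - f(0) = 6s/(s-2) - 6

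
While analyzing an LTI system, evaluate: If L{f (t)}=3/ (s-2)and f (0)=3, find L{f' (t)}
L{f'(t)}=s·F(s) - f(0)=3s/(s-2) - 3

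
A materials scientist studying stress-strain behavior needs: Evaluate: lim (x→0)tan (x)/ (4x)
tan(u) ≈ u for small u:
tan(x)/(4x) ≈ x/(4x)=1/4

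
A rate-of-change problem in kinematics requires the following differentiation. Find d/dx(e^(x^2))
Chain rule: d/dx[e^u]=e^u · u' where u=x^2
u'=2x

Answer: 2x·e^(x^2)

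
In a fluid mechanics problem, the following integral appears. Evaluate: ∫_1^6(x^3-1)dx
Step 1: Find antiderivative F(x) = (1/4)x^4 - x
Step 2: F(6) - F(1) = 318 - (-3/4) = 1275/4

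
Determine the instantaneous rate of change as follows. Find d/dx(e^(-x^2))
Chain rule: d/dx[e^u] = e^u · u' where u = -x^2
u' = -2x

Answer: -2x·e^(-x^2)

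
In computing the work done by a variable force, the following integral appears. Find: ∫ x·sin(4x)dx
By parts: u = x, dv = sin(4x) dx
du = dx, v = -cos(4x)/4
= -x·cos(4x)/4 + sin(4x)/4² + C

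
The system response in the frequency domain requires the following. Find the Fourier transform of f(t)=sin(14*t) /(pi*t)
sin(W * t)/(pi * t)=(W/pi) * sinc(W * t/pi) is the impulse response of the ideal low-pass filter with cutoff W (here W=14).
Its Fourier transform is a rectangular function:
F(omega)=1 for |omega| < 14, 0 otherwise

Answer: rect(omega/28) [i.e., 1 for |omega| < 14, 0 otherwise]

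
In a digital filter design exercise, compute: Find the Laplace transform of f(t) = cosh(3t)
L{cosh(at)} = s/(s²-a²)
L{cosh(3t)} = s/(s²-9)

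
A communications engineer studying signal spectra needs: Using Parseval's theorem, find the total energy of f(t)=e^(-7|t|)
Parseval's theorem: E=integral |f(t)|^2 dt=(1/2pi) integral |F(omega)|^2 domega
E=integral_{-inf}^{inf} e^(-14|t|) dt=2 * integral_0^inf e^(-14t) dt=2/(2 * 7)=1/7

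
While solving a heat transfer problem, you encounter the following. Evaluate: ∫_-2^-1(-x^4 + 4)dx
Step 1: Find antiderivative F(x) = (-1/5)x^5+4x
Step 2: F(-1) - F(-2) = -19/5 - (-8/5) = -11/5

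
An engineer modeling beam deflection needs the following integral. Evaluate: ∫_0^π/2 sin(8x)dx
Antiderivative: -cos(8x)/8
Evaluate at bounds: [-cos(8·π/2)/8] - [-cos(8·0)/8]
=(-(1) + (1))/8=0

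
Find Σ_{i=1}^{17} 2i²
= 2·n(n + 1)(2n + 1)/6 = 2·17·18·35/6 = 3570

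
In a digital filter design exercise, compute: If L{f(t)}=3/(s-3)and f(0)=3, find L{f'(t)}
L{f'(t)} = s·F(s) - f(0) = 3s/(s-3) - 3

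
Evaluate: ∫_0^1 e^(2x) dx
Antiderivative: (1/2)e^(2x)
Evaluate: (1/2)(e^2-1)

Answer: (e^2-1)/2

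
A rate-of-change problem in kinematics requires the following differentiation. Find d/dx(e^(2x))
Chain rule: d/dx[e^u]=e^u · u' where u=2x
u'=2

Answer: 2·e^(2x)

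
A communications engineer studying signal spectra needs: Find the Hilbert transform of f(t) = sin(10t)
The Hilbert transform shifts each frequency component by -pi/2.
H{sin(wt)}=-cos(wt)
With w=10: H{sin(10t)}=-cos(10t)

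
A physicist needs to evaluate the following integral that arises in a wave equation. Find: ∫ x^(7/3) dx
Power rule: ∫ x^(7/3) dx=x^(10/3)/(10/3) + C

Answer: (3/10)·x^(10/3) + C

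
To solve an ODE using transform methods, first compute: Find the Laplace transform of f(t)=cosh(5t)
L{cosh(at)} = s/(s²-a²)
L{cosh(5t)} = s/(s²-25)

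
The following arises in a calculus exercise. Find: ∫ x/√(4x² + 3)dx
Let u=4x²+3, du=8x dx
∫ (1/8)·u^(-1/2) du=√u/4+C

Answer: √(4x²+3)/4+C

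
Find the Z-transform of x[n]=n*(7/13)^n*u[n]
Using the property Z{n * a^n * u[n]} = az/(z-a)^2
With a = 7/13: X(z) = (7/13)z/(z - 7/13)^2, |z| > 7/13

Answer: (7/13)z/(z - 7/13)^2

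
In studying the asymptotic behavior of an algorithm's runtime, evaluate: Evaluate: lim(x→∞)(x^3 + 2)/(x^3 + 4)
Divide numerator and denominator by x^3:
lim (1+2/x^3)/(1+4/x^3) = 1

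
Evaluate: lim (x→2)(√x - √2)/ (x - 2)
Multiply by conjugate (√x+√2)/(√x+√2):
=(x - 2)/((x - 2)(√x+√2))=1/(√x+√2)
As x → 2: 1/(2√2)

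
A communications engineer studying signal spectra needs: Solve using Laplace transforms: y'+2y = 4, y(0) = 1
Take L of both sides: sY(s) - 1 + 2Y(s)=4/s
Y(s)(s + 2)=4/s + 1
Y(s)=4/(s(s + 2)) + 1/(s + 2)
Partial fractions: 4/(s(s + 2))=2/s - 2/(s + 2)
So Y(s)=2/s - 1/(s + 2)
Inverse transform (L^(-1){1/s}=1, L^(-1){1/(s + 2)}=e^(-2t)):

Answer: y(t)=2 - e^(-2t)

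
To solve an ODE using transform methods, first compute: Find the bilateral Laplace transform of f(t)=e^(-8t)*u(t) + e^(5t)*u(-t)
For e^(-8t)*u(t): L=1/(s+8), Re(s) > -8
For e^(5t)*u(-t): L=-1/(s-5), Re(s) < 5
Combined: F(s)=1/(s+8)-1/(s-5), -8 < Re(s) < 5

Answer: 1/(s+8)-1/(s-5), ROC: -8 < Re(s) < 5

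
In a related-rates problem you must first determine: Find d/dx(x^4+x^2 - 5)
Power rule: d/dx(ax^n) = n·a·x^(n-1)
Term by term: 4·x^3 + 2·x

Answer: 4x^3 + 2x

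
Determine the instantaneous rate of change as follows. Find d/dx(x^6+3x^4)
Power rule: d/dx(ax^n) = n·a·x^(n-1)
Term by term: 6·x^5 + 12·x^3

Answer: 6x^5 + 12x^3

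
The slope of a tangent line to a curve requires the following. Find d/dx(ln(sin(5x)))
Chain rule: d/dx[ln(u)]=u'/u where u=sin(5x)
u'=5cos(5x)

Answer: (5cos(5x))/(sin(5x))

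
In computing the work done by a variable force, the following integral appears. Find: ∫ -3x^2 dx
Using power rule: ∫ -3x^2 dx = -3/3 x^3+C = -x^3+C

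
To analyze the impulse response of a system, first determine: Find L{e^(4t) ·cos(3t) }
First shifting: L{e^(at)f(t)}=F(s-a)
L{cos(3t)}=s/(s²+9)
Shift: (s-4)/((s-4)²+9)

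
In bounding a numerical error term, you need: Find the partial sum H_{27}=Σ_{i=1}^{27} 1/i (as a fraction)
H_27 = 1+1/2+1/3+...+1/27
= 312536252003/80313433200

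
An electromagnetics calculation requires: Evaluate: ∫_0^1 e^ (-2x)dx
Antiderivative: (1/(-2))e^(-2x)
Evaluate: (1/(-2))(e^-2 - 1)

Answer: (e^-2 - 1)/(-2)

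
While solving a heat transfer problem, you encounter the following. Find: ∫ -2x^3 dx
Using power rule: ∫ -2x^3 dx = -2/4 x^4 + C = (-1/2)x^4 + C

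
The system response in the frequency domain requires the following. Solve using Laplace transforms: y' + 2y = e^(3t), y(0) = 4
Take L: sY - 4 + 2Y = 1/(s-3)
Y(s + 2) = 1/(s-3) + 4
Y = 1/((s-3)(s + 2)) + 4/(s + 2)
Partial fractions: 1/((s-3)(s + 2)) = (1/5)/(s-3) - (1/5)/(s + 2)
So Y = (1/5)/(s-3) + (19/5)/(s + 2)
Inverse Laplace transform (L^(-1){1/(s-3)} = e^(3t), L^(-1){1/(s + 2)} = e^(-2t)):

Answer: y(t) = (1/5)·e^(3t) + (19/5)·e^(-2t)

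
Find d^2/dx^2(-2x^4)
Apply power rule 2 times:
d^1: -8x^3
d^2: -24x^2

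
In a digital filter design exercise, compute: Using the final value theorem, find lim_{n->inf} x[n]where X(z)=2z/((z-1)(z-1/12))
Final value theorem: lim x[n] = lim_{z->1} (z-1) * X(z)
(z-1) * X(z) = 2z/(z-1/12)
As z->1: 2/(1 - 1/12) = 2/(11/12) = 24/11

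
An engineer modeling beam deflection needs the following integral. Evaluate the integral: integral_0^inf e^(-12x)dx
integral_0^inf e^(-12x) dx = [-1/12 * e^(-12x)]_0^inf
= 0 - (-1/12) = 1/12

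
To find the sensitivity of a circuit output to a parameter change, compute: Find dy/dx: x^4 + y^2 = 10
Differentiate: 4x^3+2y·(dy/dx)=0
dy/dx=-4x^3/(2y)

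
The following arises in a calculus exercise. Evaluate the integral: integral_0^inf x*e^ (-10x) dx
This is a Gamma integral. Substitute u=10x (du=10 dx):
integral_0^inf x * e^(-10x) dx=(1/10^2) integral_0^inf u^1 * e^(-u) du
=Gamma(2)/10^2=1!/10^2=1/100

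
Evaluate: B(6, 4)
B(x,y) = Γ(x)Γ(y)/Γ(x + y) = (x-1)!(y-1)!/(x + y-1)!
B(6,4) = 5!·3!/9! = 1/504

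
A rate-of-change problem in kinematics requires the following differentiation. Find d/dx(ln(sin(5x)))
Chain rule: d/dx[ln(u)]=u'/u where u=sin(5x)
u'=5cos(5x)

Answer: (5cos(5x))/(sin(5x))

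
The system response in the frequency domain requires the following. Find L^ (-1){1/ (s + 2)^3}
L^(-1){1/(s-a)^n}=t^(n-1)·e^(at)/(n-1)!
Here a=-2, n=3: t^2·e^(-2t)/2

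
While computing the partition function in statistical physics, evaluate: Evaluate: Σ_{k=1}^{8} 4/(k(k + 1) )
Partial fractions: 4/(k(k+1)) = 4/k - 4/(k+1)
Telescoping sum: 4(1-1/9) = 4·8/9

Answer: 32/9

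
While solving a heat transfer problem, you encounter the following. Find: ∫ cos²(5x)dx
Using identity cos²(u)=(1+cos(2u))/2:
∫ (1+cos(10x))/2 dx=x/2+sin(10x)/20+C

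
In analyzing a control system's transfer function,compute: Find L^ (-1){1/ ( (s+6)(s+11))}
Partial fractions: 1/((s + 6)(s + 11)) = A/(s + 6) + B/(s + 11)
Cover-up: A = 1/(s + 11)|_{s = -6} = 1/5; B = 1/(s + 6)|_{s = -11} = -1/5
L^(-1) = (1/5)e^(-6t) - (1/5)e^(-11t)

Answer: (1/5)(e^(-6t) - e^(-11t))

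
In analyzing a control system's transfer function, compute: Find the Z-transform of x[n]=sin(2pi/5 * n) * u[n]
Z{sin(w0 * n) * u[n]}=z * sin(w0)/(z^2 - 2z * cos(w0) + 1)
With w0=2pi/5: X(z)=z * sin(2pi/5)/(z^2 - 2z * cos(2pi/5) + 1)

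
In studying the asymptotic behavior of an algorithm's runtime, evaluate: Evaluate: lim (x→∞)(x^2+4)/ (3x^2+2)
Divide numerator and denominator by x^2:
lim (1+4/x^2)/(3+2/x^2)=1/3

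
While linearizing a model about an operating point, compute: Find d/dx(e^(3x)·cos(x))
Product rule: (fg)'=f'g + fg'
f=e^(3x), f'=3·e^(3x)
g=cos(x), g'=-sin(x)

Answer: 3·e^(3x)·cos(x) - e^(3x)·sin(x)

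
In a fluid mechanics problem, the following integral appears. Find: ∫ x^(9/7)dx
Power rule: ∫ x^(9/7) dx = x^(16/7)/(16/7) + C

Answer: (7/16)·x^(16/7) + C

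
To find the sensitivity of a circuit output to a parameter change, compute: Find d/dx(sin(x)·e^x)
Product rule: (fg)'=f'g+fg'
f=sin(x), f'=cos(x)
g=e^x, g'=e^x

Answer: cos(x)·e^x+sin(x)·e^x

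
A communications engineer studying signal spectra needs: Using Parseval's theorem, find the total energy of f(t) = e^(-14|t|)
Parseval's theorem: E=integral |f(t)|^2 dt=(1/2pi) integral |F(omega)|^2 domega
E=integral_{-inf}^{inf} e^(-28|t|) dt=2*integral_0^inf e^(-28t) dt=2/(2*14)=1/14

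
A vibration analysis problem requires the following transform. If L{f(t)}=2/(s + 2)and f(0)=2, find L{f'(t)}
L{f'(t)}=s·F(s) - f(0)=2s/(s+2)-2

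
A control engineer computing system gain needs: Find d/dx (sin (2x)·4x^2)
Product rule: (fg)' = f'g+fg'
f = sin(2x), f' = 2·cos(2x)
g = 4x^2, g' = 8x

Answer: 8·cos(2x)·x^2+8·sin(2x)·x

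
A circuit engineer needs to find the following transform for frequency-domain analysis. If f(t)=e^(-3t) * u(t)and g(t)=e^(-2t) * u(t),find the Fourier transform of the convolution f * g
By the convolution theorem: F{f*g}=F(omega)*G(omega)
F(omega)=1/(3+j*omega), G(omega)=1/(2+j*omega)
F{f*g}=1/((3+j*omega)(2+j*omega))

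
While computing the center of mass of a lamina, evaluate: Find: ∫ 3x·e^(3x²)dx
Let u=3x², du=6x dx
∫ (1/2)e^u du=e^u/2 + C

Answer: e^(3x²)/2 + C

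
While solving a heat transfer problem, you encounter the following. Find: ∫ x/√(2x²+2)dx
Let u = 2x² + 2, du = 4x dx
∫ (1/4)·u^(-1/2) du = √u/2 + C

Answer: √(2x² + 2)/2 + C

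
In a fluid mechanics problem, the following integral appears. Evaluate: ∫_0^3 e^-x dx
Antiderivative: -e^-x
Evaluate: -(e^-3-1)

Answer: (e^-3-1)/(-1)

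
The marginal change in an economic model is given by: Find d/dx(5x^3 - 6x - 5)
Power rule: d/dx(ax^n)=n·a·x^(n-1)
Term by term: 15·x^2-6

Answer: 15x^2-6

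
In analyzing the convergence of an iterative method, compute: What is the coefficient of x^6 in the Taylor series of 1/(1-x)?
1/(1-x)=Σ x^n for |x|<1
All coefficients are 1

Answer: 1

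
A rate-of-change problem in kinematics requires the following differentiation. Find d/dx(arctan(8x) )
d/dx[arctan(u)]=u'/(1+u²), u=8x, u'=8

Answer: 8/(1+64x²)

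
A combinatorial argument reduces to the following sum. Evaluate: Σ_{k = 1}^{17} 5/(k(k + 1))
Partial fractions: 5/(k(k + 1)) = 5/k - 5/(k + 1)
Telescoping sum: 5(1 - 1/18) = 5·17/18

Answer: 85/18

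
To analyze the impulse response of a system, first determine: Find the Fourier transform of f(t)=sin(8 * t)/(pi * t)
sin(W * t)/(pi * t)=(W/pi) * sinc(W * t/pi) is the impulse response of the ideal low-pass filter with cutoff W (here W=8).
Its Fourier transform is a rectangular function:
F(omega)=1 for |omega| < 8, 0 otherwise

Answer: rect(omega/16) [i.e., 1 for |omega| < 8, 0 otherwise]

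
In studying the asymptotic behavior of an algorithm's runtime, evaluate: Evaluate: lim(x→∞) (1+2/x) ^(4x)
Rewrite as [(1+2/x)^x]^4.
lim(1+2/x)^x=e^2, so limit=(e^2)^4=e^8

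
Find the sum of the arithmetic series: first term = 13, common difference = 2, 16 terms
Last term: a_n=13 + (16 - 1)·2=43
Sum=n(a_1 + a_n)/2=16(13 + 43)/2=448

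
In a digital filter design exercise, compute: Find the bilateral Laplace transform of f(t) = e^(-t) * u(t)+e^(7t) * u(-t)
For e^(-t)*u(t): L = 1/(s + 1), Re(s) > -1
For e^(7t)*u(-t): L = -1/(s-7), Re(s) < 7
Combined: F(s) = 1/(s + 1) - 1/(s-7), -1 < Re(s) < 7

Answer: 1/(s + 1) - 1/(s-7), ROC: -1 < Re(s) < 7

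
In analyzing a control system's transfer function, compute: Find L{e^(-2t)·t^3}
First shifting: L{e^(at)f(t)} = F(s-a)
L{t^3} = 6/s^4
Shift s → s + 2: 6/(s + 2)^4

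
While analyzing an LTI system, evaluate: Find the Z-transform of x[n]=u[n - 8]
Using the time-shift property: Z{u[n-8]} = z^(-8) * z/(z-1)
= z^(-7)/(z-1)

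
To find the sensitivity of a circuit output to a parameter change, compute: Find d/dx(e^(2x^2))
Chain rule: d/dx[e^u] = e^u · u' where u = 2x^2
u' = 4x

Answer: 4x·e^(2x^2)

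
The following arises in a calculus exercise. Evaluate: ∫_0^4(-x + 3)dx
Step 1: Find antiderivative F(x) = (-1/2)x^2+3x
Step 2: F(4) - F(0) = 4 - (0) = 4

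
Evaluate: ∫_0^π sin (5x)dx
Antiderivative: -cos(5x)/5
Evaluate at bounds: [-cos(5·π)/5] - [-cos(5·0)/5]
=(-(-1)+(1))/5=2/5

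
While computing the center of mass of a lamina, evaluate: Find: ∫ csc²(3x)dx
Since d/dx[-cot(3x)]=3csc²(3x), integral=-cot(3x)/3 + C

Answer: (-1/3)cot(3x) + C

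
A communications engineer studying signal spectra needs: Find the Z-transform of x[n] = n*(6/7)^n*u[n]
Using the property Z{n * a^n * u[n]} = az/(z-a)^2
With a = 6/7: X(z) = (6/7)z/(z - 6/7)^2, |z| > 6/7

Answer: (6/7)z/(z - 6/7)^2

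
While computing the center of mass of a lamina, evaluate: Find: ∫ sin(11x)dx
Using substitution u = 11x: ∫ sin(u) du/11 = -cos(u)/11+C

Answer: (-1/11)cos(11x)+C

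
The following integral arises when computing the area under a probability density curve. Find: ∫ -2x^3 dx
Using power rule: ∫ -2x^3 dx=-2/4 x^4+C=(-1/2)x^4+C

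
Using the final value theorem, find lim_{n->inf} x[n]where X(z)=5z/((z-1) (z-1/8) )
Final value theorem: lim x[n] = lim_{z->1} (z-1)*X(z)
(z-1)*X(z) = 5z/(z-1/8)
As z->1: 5/(1-1/8) = 5/(7/8) = 40/7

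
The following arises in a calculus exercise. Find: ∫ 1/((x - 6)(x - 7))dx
Partial fractions: 1/((x-6)(x-7))=A/(x-6) + B/(x-7)
A=-1, B=1
∫ [-1· 1/(x-6) + 1· 1/(x-7)] dx
=(1)[ln|x-7| - ln|x-6|] + C

Answer: ln|(x-7)/(x-6)| + C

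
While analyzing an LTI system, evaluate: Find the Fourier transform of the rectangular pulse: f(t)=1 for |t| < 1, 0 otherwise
F(omega) = integral from -1 to 1 of e^(-j*omega*t) dt
= 2*sin(1*omega)/omega = 2*sinc(1*omega/pi)

Answer: 2*sin(1*omega)/omega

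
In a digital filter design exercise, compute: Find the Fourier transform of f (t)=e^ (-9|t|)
Using the standard pair: F{e^(-a|t|)} = 2a/(a^2 + omega^2)
With a = 9: F(omega) = 18/(81 + omega^2)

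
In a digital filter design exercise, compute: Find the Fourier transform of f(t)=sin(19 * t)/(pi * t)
sin(W * t)/(pi * t)=(W/pi) * sinc(W * t/pi) is the impulse response of the ideal low-pass filter with cutoff W (here W=19).
Its Fourier transform is a rectangular function:
F(omega)=1 for |omega| < 19, 0 otherwise

Answer: rect(omega/38) [i.e., 1 for |omega| < 19, 0 otherwise]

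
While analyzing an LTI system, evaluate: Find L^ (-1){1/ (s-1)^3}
L^(-1){1/(s-a)^n} = t^(n-1)·e^(at)/(n-1)!
Here a = 1, n = 3: t^2·e^(t)/2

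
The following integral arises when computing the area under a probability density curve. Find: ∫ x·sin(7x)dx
By parts: u = x, dv = sin(7x) dx
du = dx, v = -cos(7x)/7
= -x·cos(7x)/7 + sin(7x)/7² + C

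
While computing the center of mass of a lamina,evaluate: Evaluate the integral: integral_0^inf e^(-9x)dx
integral_0^inf e^(-9x) dx = [-1/9 * e^(-9x)]_0^inf
= 0 - (-1/9) = 1/9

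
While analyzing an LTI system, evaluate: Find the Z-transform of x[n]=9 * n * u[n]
Z{n * u[n]} = z/(z-1)^2
By linearity: Z{9 * n * u[n]} = 9z/(z-1)^2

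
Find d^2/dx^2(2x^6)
Apply power rule 2 times:
d^1: 12x^5
d^2: 60x^4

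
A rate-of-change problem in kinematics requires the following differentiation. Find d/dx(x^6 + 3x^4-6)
Power rule: d/dx(ax^n) = n·a·x^(n-1)
Term by term: 6·x^5 + 12·x^3

Answer: 6x^5 + 12x^3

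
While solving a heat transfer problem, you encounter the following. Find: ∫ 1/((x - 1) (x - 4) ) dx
Partial fractions: 1/((x-1)(x-4)) = A/(x-1)+B/(x-4)
A = -1/3, B = 1/3
∫ [-1/3· 1/(x-1)+1/3· 1/(x-4)] dx
= (1/3)[ln|x-4| - ln|x-1|]+C

Answer: (1/3)·ln|(x-4)/(x-1)|+C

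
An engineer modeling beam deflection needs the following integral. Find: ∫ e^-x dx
Since d/dx[e^-x]=- e^-x, we get -1e^-x+C

Answer: -e^-x+C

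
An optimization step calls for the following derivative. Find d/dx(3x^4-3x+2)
Power rule: d/dx(ax^n) = n·a·x^(n-1)
Term by term: 12·x^3 - 3

Answer: 12x^3 - 3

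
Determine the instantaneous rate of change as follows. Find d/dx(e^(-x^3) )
Chain rule: d/dx[e^u] = e^u · u' where u = -x^3
u' = -3x^2

Answer: -3x^2·e^(-x^3)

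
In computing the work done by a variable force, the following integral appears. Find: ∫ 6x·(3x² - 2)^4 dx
Let u=3x² - 2, du=6x dx
∫ u^4 du=u^5/5 + C

Answer: (3x² - 2)^5/5 + C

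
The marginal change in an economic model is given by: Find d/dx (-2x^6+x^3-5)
Power rule: d/dx(ax^n) = n·a·x^(n-1)
Term by term: -12·x^5+3·x^2

Answer: -12x^5+3x^2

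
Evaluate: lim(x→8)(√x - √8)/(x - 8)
Multiply by conjugate (√x + √8)/(√x + √8):
=(x - 8)/((x - 8)(√x + √8))=1/(√x + √8)
As x → 8: 1/(2√8)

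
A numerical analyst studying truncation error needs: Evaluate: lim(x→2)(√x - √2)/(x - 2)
Multiply by conjugate (√x + √2)/(√x + √2):
=(x - 2)/((x - 2)(√x + √2))=1/(√x + √2)
As x → 2: 1/(2√2)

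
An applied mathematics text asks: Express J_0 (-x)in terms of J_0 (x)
For integer n: J_n(-x) = (-1)^n J_n(x)
With n = 0: J_0(-x) = (-1)^0 J_0(x) = J_0(x)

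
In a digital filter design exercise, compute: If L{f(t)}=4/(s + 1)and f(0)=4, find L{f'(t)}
L{f'(t)}=s·F(s) - f(0)=4s/(s+1)-4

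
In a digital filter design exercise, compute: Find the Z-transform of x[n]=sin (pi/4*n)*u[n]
Z{sin(w0*n)*u[n]}=z*sin(w0)/(z^2-2z*cos(w0)+1)
With w0=pi/4: X(z)=z*sin(pi/4)/(z^2-2z*cos(pi/4)+1)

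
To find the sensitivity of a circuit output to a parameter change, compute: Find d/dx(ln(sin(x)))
Chain rule: d/dx[ln(u)] = u'/u where u = sin(x)
u' = cos(x)

Answer: (cos(x))/(sin(x))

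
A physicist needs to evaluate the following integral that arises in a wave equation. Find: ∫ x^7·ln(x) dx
By parts: u=ln(x), dv=x^7 dx
du=1/x dx, v=x^8/8
=x^8·ln(x)/8 - ∫ x^7/8 dx
=x^8·ln(x)/8 - x^8/64 + C

Answer: x^8(ln(x)/8 - 1/64) + C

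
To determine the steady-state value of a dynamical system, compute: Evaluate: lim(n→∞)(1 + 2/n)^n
This is the definition of e^2: lim(1+2/n)^n=e^2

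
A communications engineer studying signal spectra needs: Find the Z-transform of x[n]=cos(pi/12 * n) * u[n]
Z{cos(w0*n)*u[n]} = z(z - cos(w0))/(z^2-2z*cos(w0)+1)
With w0 = pi/12: X(z) = z(z - cos(pi/12))/(z^2-2z*cos(pi/12)+1)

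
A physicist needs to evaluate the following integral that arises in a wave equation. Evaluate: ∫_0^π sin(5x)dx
Antiderivative: -cos(5x)/5
Evaluate at bounds: [-cos(5·π)/5] - [-cos(5·0)/5]
=(-(-1) + (1))/5=2/5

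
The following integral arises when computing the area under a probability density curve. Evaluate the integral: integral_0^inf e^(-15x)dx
integral_0^inf e^(-15x) dx = [-1/15 * e^(-15x)]_0^inf
= 0 - (-1/15) = 1/15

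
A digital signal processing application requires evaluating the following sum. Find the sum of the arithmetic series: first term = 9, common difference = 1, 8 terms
Last term: a_n = 9+(8-1)·1 = 16
Sum = n(a_1+a_n)/2 = 8(9+16)/2 = 100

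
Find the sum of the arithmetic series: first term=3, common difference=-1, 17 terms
Last term: a_n = 3+(17-1)·-1 = -13
Sum = n(a_1+a_n)/2 = 17(3+(-13))/2 = -85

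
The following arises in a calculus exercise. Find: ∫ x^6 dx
Using power rule: ∫ x^6 dx = 1/7 x^7 + C = (1/7)x^7 + C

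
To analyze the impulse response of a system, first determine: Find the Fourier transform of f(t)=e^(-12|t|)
Using the standard pair: F{e^(-a|t|)} = 2a/(a^2+omega^2)
With a = 12: F(omega) = 24/(144+omega^2)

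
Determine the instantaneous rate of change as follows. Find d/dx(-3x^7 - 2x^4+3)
Power rule: d/dx(ax^n) = n·a·x^(n-1)
Term by term: -21·x^6 - 8·x^3

Answer: -21x^6 - 8x^3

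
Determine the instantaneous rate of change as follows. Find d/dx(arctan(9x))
d/dx[arctan(u)]=u'/(1+u²), u=9x, u'=9

Answer: 9/(1+81x²)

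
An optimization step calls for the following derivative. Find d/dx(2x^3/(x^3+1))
Quotient rule: (f/g)'=(f'g - fg')/g²
f=2x^3, f'=6x^2
g=x^3 + 1, g'=3x^2

Answer: (6x^2·(x^3 + 1) - 6x^5)/(x^3 + 1)²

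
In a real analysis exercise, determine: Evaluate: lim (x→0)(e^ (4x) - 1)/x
L'Hôpital (0/0): lim 4e^(4x)/1=4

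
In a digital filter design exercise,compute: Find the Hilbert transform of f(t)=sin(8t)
The Hilbert transform shifts each frequency component by -pi/2.
H{sin(wt)} = -cos(wt)
With w = 8: H{sin(8t)} = -cos(8t)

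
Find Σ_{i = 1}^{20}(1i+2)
= 1·Σ i+2·20 = 1·210+40 = 250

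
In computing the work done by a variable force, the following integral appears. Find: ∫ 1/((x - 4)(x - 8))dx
Partial fractions: 1/((x-4)(x-8))=A/(x-4)+B/(x-8)
A=-1/4, B=1/4
∫ [-1/4· 1/(x-4)+1/4· 1/(x-8)] dx
=(1/4)[ln|x-8| - ln|x-4|]+C

Answer: (1/4)·ln|(x-8)/(x-4)|+C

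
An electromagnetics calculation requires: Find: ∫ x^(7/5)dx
Power rule: ∫ x^(7/5) dx = x^(12/5)/(12/5)+C

Answer: (5/12)·x^(12/5)+C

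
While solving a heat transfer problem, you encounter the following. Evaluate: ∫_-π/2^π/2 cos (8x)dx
Antiderivative: sin(8x)/8
Evaluate at bounds: [sin(8·π/2)/8] - [sin(8·-π/2)/8]
= ((0) - (0))/8 = 0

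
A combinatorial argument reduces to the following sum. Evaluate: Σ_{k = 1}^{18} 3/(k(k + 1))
Partial fractions: 3/(k(k+1))=3/k - 3/(k+1)
Telescoping sum: 3(1-1/19)=3·18/19

Answer: 54/19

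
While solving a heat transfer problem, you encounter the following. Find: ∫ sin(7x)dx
Using substitution u = 7x: ∫ sin(u) du/7 = -cos(u)/7 + C

Answer: (-1/7)cos(7x) + C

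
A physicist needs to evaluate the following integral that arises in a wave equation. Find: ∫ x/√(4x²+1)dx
Let u = 4x² + 1, du = 8x dx
∫ (1/8)·u^(-1/2) du = √u/4 + C

Answer: √(4x² + 1)/4 + C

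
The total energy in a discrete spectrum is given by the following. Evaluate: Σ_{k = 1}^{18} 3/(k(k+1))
Partial fractions: 3/(k(k + 1)) = 3/k - 3/(k + 1)
Telescoping sum: 3(1 - 1/19) = 3·18/19

Answer: 54/19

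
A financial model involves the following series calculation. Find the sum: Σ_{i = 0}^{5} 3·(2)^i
Geometric series: S=a(1 - r^n)/(1 - r)
a=3, r=2, n=6
S=3(1-64)/-1=189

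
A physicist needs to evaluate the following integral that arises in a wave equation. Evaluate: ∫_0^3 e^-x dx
Antiderivative: -e^-x
Evaluate: -(e^-3 - 1)

Answer: (e^-3 - 1)/(-1)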